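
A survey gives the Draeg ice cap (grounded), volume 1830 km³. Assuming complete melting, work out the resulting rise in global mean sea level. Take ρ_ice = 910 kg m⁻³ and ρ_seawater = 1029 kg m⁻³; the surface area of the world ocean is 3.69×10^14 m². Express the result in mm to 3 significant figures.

≈ 4.39 mm

Draeg: 1830 km³ × (910/1029) = 1618 km³ of water.
Spread over 3.69×10^14 m² of ocean, Δh = 1.618×10^12 / 3.69×10^14 = 4.39×10^-3 m = 4.39 mm.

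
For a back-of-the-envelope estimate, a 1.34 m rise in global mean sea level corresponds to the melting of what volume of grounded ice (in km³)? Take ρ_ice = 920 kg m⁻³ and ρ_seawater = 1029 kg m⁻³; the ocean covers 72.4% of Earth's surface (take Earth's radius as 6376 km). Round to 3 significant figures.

≈ 5.54×10^5 km³

Required water volume = Δh × A = 1.34 m × 3.70×10^14 m² = 4.956×10^14 m³ = 4.956×10^5 km³.
Ice volume = water volume × ρ_w/ρ_ice = 4.956×10^5 × 1029/920 = 5.54×10^5 km³.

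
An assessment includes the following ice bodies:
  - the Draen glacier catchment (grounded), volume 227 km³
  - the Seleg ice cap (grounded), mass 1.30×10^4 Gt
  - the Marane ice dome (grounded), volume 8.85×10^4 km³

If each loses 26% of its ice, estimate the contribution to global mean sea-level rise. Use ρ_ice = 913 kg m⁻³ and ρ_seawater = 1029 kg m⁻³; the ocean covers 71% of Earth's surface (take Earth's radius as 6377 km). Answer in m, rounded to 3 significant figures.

Draen: 0.26 × 227 km³ × (913/1029) = 52.37 km³ of water.
Seleg: 0.26 × 1.30×10^4 Gt = 3.380×10^15 kg; dividing by ρ_w = 1029 kg m⁻³ gives 3.285×10^12 m³ of water.
Marane: 0.26 × 8.85×10^4 km³ × (913/1029) = 2.042×10^4 km³ of water.
Total added water ≈ 2.375×10^13 m³ over 3.63×10^14 m² → Δh = 0.0655 m.

≈ 0.0655 m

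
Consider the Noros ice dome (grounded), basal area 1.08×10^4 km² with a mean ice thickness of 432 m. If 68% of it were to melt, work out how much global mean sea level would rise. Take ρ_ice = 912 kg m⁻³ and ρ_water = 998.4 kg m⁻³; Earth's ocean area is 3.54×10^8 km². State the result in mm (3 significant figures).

≈ 8.19 mm

Noros: ice volume = 1.08×10^4 km² × 432 m = 4666 km³; 0.68 × 4666 × (912/998.4) = 2898 km³ of water.
Spread over 3.54×10^14 m² of ocean, Δh = 2.898×10^12 / 3.54×10^14 = 8.19×10^-3 m = 8.19 mm.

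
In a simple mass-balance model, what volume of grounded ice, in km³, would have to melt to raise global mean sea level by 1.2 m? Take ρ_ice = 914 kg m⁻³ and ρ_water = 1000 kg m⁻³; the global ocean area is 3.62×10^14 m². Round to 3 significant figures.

≈ 4.75×10^5 km³

Required water volume = Δh × A = 1.2 m × 3.62×10^14 m² = 4.344×10^14 m³ = 4.344×10^5 km³.
Ice volume = water volume × ρ_w/ρ_ice = 4.344×10^5 × 1000/914 = 4.75×10^5 km³.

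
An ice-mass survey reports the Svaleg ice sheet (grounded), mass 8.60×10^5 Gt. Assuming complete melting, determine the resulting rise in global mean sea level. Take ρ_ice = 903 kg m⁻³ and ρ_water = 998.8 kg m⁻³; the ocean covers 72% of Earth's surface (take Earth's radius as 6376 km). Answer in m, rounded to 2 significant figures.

Svaleg: 8.60×10^5 Gt = 8.600×10^17 kg; dividing by ρ_w = 998.8 kg m⁻³ gives 8.610×10^14 m³ of water.
Spread over 3.68×10^14 m² of ocean, Δh = 8.610×10^14 / 3.68×10^14 = 2.34 m.

≈ 2.3 m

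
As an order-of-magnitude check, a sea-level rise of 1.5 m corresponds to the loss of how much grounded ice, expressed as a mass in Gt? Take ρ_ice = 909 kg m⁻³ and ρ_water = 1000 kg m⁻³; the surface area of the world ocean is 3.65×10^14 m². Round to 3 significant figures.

≈ 5.48×10^5 Gt

Required water volume = Δh × A = 1.5 m × 3.65×10^14 m² = 5.475×10^14 m³.
ρ_w = 1000 kg m⁻³, so the mass of water = 5.475×10^14 m³ × 1000 kg m⁻³ = 5.475×10^17 kg = 5.48×10^5 Gt (and the same mass of ice, by conservation).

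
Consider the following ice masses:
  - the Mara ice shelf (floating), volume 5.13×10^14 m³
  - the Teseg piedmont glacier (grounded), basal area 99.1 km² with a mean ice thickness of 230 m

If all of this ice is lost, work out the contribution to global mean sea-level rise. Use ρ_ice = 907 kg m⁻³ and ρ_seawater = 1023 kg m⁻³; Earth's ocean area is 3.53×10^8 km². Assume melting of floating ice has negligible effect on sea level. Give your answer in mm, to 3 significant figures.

≈ 0.0572 mm

The Mara ice shelf is floating and already displaces its own weight of water, so its melt adds essentially nothing to sea level.
Teseg: ice volume = 99.1 km² × 230 m = 22.79 km³; 22.79 × (907/1023) = 20.21 km³ of water.
Total added water ≈ 2.021×10^10 m³ over 3.53×10^14 m² → Δh = 5.72×10^-5 m = 0.0572 mm.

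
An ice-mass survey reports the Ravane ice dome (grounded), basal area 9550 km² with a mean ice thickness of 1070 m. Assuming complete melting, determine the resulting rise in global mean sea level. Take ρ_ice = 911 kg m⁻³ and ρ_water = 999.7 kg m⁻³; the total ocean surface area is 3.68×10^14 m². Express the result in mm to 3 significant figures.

Ravane: ice volume = 9550 km² × 1070 m = 1.022×10^4 km³; 1.022×10^4 × (911/999.7) = 9312 km³ of water.
Spread over 3.68×10^14 m² of ocean, Δh = 9.312×10^12 / 3.68×10^14 = 0.0253 m = 25.3 mm.

≈ 25.3 mm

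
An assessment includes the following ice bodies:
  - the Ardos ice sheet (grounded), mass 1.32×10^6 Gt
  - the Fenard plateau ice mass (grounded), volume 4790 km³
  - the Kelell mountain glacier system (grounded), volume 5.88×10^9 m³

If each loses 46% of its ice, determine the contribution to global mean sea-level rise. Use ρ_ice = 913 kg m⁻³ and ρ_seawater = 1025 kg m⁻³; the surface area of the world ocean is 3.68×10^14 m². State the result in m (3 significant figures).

Ardos: 0.46 × 1.32×10^6 Gt = 6.072×10^17 kg; dividing by ρ_w = 1025 kg m⁻³ gives 5.924×10^14 m³ of water.
Fenard: 0.46 × 4790 km³ × (913/1025) = 1963 km³ of water.
Kelell: 0.46 × 5.88×10^9 m³ × (913/1025) = 2.409×10^9 m³ of water.
Total added water ≈ 5.944×10^14 m³ over 3.68×10^14 m² → Δh = 1.62 m.

≈ 1.62 m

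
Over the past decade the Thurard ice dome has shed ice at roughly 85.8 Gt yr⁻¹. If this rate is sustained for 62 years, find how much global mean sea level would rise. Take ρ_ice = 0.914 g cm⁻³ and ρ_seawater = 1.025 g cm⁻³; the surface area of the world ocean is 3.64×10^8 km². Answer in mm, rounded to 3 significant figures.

≈ 14.3 mm

Total mass lost = 85.8 Gt/yr × 62 yr = 5320 Gt = 5.320×10^15 kg.
ρ_w = 1.025 g cm⁻³ = 1025 kg m⁻³, so water volume = 5.320×10^15 / 1025 = 5.190×10^12 m³.
Δh = 5.190×10^12 / 3.64×10^14 = 0.0143 m = 14.3 mm.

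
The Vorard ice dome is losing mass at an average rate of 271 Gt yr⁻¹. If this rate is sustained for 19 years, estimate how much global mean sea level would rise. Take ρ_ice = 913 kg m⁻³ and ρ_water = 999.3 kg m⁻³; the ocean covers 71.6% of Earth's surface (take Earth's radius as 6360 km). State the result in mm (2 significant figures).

Total mass lost = 271 Gt/yr × 19 yr = 5149 Gt = 5.149×10^15 kg.
ρ_w = 999.3 kg m⁻³, so water volume = 5.149×10^15 / 999.3 = 5.153×10^12 m³.
Δh = 5.153×10^12 / 3.64×10^14 = 0.0142 m = 14 mm.

≈ 14 mm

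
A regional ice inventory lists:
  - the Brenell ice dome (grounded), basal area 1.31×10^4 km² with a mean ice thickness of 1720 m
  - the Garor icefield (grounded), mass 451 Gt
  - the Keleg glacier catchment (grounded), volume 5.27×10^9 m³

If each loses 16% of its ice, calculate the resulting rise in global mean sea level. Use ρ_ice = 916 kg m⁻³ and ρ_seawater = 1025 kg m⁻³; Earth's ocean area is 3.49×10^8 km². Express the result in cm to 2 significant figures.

≈ 0.94 cm

Brenell: ice volume = 1.31×10^4 km² × 1720 m = 2.253×10^4 km³; 0.16 × 2.253×10^4 × (916/1025) = 3222 km³ of water.
Garor: 0.16 × 451 Gt = 7.216×10^13 kg; dividing by ρ_w = 1025 kg m⁻³ gives 7.040×10^10 m³ of water.
Keleg: 0.16 × 5.27×10^9 m³ × (916/1025) = 7.535×10^8 m³ of water.
Total added water ≈ 3.293×10^12 m³ over 3.49×10^14 m² → Δh = 9.44×10^-3 m = 0.94 cm.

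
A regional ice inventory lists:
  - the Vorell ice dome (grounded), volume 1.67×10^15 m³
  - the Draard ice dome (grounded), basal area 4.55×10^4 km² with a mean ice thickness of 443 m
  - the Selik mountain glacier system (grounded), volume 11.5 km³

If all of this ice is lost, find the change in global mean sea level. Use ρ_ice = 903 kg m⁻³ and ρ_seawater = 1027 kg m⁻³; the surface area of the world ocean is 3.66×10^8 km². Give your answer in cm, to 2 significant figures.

≈ 410 cm

Vorell: 1.67×10^15 m³ × (903/1027) = 1.468×10^15 m³ of water.
Draard: ice volume = 4.55×10^4 km² × 443 m = 2.016×10^4 km³; 2.016×10^4 × (903/1027) = 1.772×10^4 km³ of water.
Selik: 11.5 km³ × (903/1027) = 10.11 km³ of water.
Total added water ≈ 1.486×10^15 m³ over 3.66×10^14 m² → Δh = 4.06 m = 410 cm.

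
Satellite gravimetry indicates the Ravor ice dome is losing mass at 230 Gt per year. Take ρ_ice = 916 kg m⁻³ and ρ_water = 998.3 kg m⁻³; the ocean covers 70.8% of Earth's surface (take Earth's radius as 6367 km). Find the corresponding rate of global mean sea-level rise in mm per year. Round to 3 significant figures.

≈ 0.639 mm/yr

ρ_w = 998.3 kg m⁻³. Annual water volume added = 230 Gt / ρ_w = 2.300×10^14 kg / 998.3 kg m⁻³ = 2.304×10^11 m³.
Δh per year = 2.304×10^11 / 3.61×10^14 = 6.39×10^-4 m = 0.639 mm.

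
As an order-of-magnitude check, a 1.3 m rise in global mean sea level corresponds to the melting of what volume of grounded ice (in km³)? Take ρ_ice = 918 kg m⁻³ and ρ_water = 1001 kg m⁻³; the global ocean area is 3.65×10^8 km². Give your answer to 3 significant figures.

≈ 5.17×10^5 km³

Required water volume = Δh × A = 1.3 m × 3.65×10^14 m² = 4.745×10^14 m³ = 4.745×10^5 km³.
Ice volume = water volume × ρ_w/ρ_ice = 4.745×10^5 × 1001/918 = 5.17×10^5 km³.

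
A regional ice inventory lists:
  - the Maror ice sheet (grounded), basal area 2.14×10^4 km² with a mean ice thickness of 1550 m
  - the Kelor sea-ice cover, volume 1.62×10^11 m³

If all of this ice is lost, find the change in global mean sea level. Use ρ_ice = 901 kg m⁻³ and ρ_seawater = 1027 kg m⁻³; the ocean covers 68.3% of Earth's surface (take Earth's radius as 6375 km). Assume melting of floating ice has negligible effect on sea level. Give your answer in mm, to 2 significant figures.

≈ 83 mm

Maror: ice volume = 2.14×10^4 km² × 1550 m = 3.317×10^4 km³; 3.317×10^4 × (901/1027) = 2.910×10^4 km³ of water.
The Kelor sea-ice cover is floating and already displaces its own weight of water, so its melt adds essentially nothing to sea level.
Total added water ≈ 2.910×10^13 m³ over 3.49×10^14 m² → Δh = 0.0834 m = 83 mm.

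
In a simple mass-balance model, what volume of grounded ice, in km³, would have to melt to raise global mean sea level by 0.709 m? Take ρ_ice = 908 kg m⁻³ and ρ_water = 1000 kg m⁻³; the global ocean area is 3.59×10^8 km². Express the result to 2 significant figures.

≈ 2.8×10^5 km³

Required water volume = Δh × A = 0.709 m × 3.59×10^14 m² = 2.545×10^14 m³ = 2.545×10^5 km³.
Ice volume = water volume × ρ_w/ρ_ice = 2.545×10^5 × 1000/908 = 2.8×10^5 km³.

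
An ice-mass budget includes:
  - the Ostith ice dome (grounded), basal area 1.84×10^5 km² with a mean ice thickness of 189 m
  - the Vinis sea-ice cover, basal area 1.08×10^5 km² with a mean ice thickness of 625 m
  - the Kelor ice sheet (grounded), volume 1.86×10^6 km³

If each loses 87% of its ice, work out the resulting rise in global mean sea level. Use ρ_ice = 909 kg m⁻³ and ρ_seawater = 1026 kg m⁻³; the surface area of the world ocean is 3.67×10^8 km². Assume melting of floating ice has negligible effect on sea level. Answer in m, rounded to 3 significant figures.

Ostith: ice volume = 1.84×10^5 km² × 189 m = 3.478×10^4 km³; 0.87 × 3.478×10^4 × (909/1026) = 2.680×10^4 km³ of water.
The Vinis sea-ice cover is floating and already displaces its own weight of water, so its melt adds essentially nothing to sea level.
Kelor: 0.87 × 1.86×10^6 km³ × (909/1026) = 1.434×10^6 km³ of water.
Total added water ≈ 1.460×10^15 m³ over 3.67×10^14 m² → Δh = 3.98 m.

≈ 3.98 m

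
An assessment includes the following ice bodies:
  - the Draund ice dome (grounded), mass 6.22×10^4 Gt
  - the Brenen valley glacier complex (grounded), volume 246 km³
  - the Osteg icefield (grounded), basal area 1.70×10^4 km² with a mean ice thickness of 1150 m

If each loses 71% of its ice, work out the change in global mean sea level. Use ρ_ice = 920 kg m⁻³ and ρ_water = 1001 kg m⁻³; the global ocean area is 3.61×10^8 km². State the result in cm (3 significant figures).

≈ 15.8 cm

Draund: 0.71 × 6.22×10^4 Gt = 4.416×10^16 kg; dividing by ρ_w = 1001 kg m⁻³ gives 4.412×10^13 m³ of water.
Brenen: 0.71 × 246 km³ × (920/1001) = 160.5 km³ of water.
Osteg: ice volume = 1.70×10^4 km² × 1150 m = 1.955×10^4 km³; 0.71 × 1.955×10^4 × (920/1001) = 1.276×10^4 km³ of water.
Total added water ≈ 5.704×10^13 m³ over 3.61×10^14 m² → Δh = 0.158 m = 15.8 cm.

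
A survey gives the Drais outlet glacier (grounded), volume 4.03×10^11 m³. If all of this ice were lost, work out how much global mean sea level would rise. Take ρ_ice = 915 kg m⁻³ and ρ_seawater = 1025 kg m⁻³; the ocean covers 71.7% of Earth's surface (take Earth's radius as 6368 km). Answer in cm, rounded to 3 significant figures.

Drais: 4.03×10^11 m³ × (915/1025) = 3.598×10^11 m³ of water.
Spread over 3.65×10^14 m² of ocean, Δh = 3.598×10^11 / 3.65×10^14 = 9.85×10^-4 m = 0.0985 cm.

≈ 0.0985 cm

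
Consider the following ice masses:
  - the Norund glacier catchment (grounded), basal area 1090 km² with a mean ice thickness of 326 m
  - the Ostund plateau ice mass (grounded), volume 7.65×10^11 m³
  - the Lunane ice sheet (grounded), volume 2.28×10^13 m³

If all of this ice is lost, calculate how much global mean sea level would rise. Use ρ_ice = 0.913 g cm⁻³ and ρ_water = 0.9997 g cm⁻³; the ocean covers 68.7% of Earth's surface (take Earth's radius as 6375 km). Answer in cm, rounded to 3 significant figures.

Norund: ice volume = 1090 km² × 326 m = 355.3 km³; 355.3 × (913/999.7) = 324.5 km³ of water.
Ostund: 7.65×10^11 m³ × (913/999.7) = 6.987×10^11 m³ of water.
Lunane: 2.28×10^13 m³ × (913/999.7) = 2.082×10^13 m³ of water.
Total added water ≈ 2.185×10^13 m³ over 3.51×10^14 m² → Δh = 0.0623 m = 6.23 cm.

≈ 6.23 cm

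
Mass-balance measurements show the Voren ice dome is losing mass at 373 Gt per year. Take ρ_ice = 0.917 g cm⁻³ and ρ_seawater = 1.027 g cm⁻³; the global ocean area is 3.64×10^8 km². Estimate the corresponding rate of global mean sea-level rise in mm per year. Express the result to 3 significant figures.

ρ_w = 1.027 g cm⁻³ = 1027 kg m⁻³. Annual water volume added = 373 Gt / ρ_w = 3.730×10^14 kg / 1027 kg m⁻³ = 3.632×10^11 m³.
Δh per year = 3.632×10^11 / 3.64×10^14 = 9.98×10^-4 m = 0.998 mm.

≈ 0.998 mm/yr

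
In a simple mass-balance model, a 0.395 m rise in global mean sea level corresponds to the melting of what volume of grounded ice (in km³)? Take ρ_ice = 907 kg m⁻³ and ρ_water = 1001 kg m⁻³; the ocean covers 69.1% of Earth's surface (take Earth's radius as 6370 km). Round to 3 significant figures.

≈ 1.54×10^5 km³

Required water volume = Δh × A = 0.395 m × 3.52×10^14 m² = 1.392×10^14 m³ = 1.392×10^5 km³.
Ice volume = water volume × ρ_w/ρ_ice = 1.392×10^5 × 1001/907 = 1.54×10^5 km³.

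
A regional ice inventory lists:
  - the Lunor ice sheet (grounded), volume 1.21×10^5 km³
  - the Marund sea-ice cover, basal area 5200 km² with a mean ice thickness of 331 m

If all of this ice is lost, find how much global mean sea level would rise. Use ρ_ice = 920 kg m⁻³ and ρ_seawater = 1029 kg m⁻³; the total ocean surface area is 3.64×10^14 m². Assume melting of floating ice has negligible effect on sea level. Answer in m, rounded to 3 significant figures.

Lunor: 1.21×10^5 km³ × (920/1029) = 1.082×10^5 km³ of water.
The Marund sea-ice cover is floating and already displaces its own weight of water, so its melt adds essentially nothing to sea level.
Total added water ≈ 1.082×10^14 m³ over 3.64×10^14 m² → Δh = 0.297 m.

≈ 0.297 m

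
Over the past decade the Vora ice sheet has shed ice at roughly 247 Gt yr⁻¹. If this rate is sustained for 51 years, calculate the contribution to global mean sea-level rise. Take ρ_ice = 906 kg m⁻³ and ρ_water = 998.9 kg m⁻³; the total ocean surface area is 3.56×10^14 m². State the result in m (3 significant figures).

≈ 0.0354 m

Total mass lost = 247 Gt/yr × 51 yr = 1.260×10^4 Gt = 1.260×10^16 kg.
ρ_w = 998.9 kg m⁻³, so water volume = 1.260×10^16 / 998.9 = 1.261×10^13 m³.
Δh = 1.261×10^13 / 3.56×10^14 = 0.0354 m.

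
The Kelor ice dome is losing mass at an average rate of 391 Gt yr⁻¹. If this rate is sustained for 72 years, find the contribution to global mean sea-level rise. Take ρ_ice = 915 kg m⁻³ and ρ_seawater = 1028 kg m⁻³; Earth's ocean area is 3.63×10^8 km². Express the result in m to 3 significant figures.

≈ 0.0754 m

Total mass lost = 391 Gt/yr × 72 yr = 2.815×10^4 Gt = 2.815×10^16 kg.
ρ_w = 1028 kg m⁻³, so water volume = 2.815×10^16 / 1028 = 2.739×10^13 m³.
Δh = 2.739×10^13 / 3.63×10^14 = 0.0754 m.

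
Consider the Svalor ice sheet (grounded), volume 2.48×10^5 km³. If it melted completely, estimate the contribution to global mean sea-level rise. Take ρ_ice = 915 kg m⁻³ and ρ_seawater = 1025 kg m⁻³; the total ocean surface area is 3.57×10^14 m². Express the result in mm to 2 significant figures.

≈ 620 mm

Svalor: 2.48×10^5 km³ × (915/1025) = 2.214×10^5 km³ of water.
Spread over 3.57×10^14 m² of ocean, Δh = 2.214×10^14 / 3.57×10^14 = 0.620 m = 620 mm.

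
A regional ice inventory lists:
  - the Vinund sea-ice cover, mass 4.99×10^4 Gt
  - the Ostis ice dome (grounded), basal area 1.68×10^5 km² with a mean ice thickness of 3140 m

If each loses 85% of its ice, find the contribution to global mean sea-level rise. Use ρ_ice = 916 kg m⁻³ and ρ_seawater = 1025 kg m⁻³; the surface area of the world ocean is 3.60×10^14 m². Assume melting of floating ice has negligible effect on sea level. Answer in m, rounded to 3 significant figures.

≈ 1.11 m

The Vinund sea-ice cover is floating and already displaces its own weight of water, so its melt adds essentially nothing to sea level.
Ostis: ice volume = 1.68×10^5 km² × 3140 m = 5.275×10^5 km³; 0.85 × 5.275×10^5 × (916/1025) = 4.007×10^5 km³ of water.
Total added water ≈ 4.007×10^14 m³ over 3.60×10^14 m² → Δh = 1.11 m.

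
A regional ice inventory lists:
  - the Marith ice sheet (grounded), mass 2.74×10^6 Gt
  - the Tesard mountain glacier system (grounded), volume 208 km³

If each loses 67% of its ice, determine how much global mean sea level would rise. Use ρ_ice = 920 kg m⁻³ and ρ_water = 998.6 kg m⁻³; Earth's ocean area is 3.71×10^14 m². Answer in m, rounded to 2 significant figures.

≈ 5.0 m

Marith: 0.67 × 2.74×10^6 Gt = 1.836×10^18 kg; dividing by ρ_w = 998.6 kg m⁻³ gives 1.838×10^15 m³ of water.
Tesard: 0.67 × 208 km³ × (920/998.6) = 128.4 km³ of water.
Total added water ≈ 1.839×10^15 m³ over 3.71×10^14 m² → Δh = 4.96 m.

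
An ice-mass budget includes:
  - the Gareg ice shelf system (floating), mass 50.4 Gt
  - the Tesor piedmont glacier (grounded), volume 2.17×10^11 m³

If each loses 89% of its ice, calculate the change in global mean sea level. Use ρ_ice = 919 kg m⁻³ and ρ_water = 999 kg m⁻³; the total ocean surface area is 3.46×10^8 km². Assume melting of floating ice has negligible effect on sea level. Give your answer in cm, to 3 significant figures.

The Gareg ice shelf system is floating and already displaces its own weight of water, so its melt adds essentially nothing to sea level.
Tesor: 0.89 × 2.17×10^11 m³ × (919/999) = 1.777×10^11 m³ of water.
Total added water ≈ 1.777×10^11 m³ over 3.46×10^14 m² → Δh = 5.13×10^-4 m = 0.0513 cm.

≈ 0.0513 cm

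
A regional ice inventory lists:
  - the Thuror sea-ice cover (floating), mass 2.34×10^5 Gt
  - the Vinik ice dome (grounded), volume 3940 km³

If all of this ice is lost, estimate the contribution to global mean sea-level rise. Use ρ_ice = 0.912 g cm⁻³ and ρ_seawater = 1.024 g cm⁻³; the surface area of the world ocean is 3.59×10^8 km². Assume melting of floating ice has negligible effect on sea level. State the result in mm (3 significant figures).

≈ 9.77 mm

The Thuror sea-ice cover is floating and already displaces its own weight of water, so its melt adds essentially nothing to sea level.
Vinik: 3940 km³ × (912/1024) = 3509 km³ of water.
Total added water ≈ 3.509×10^12 m³ over 3.59×10^14 m² → Δh = 9.77×10^-3 m = 9.77 mm.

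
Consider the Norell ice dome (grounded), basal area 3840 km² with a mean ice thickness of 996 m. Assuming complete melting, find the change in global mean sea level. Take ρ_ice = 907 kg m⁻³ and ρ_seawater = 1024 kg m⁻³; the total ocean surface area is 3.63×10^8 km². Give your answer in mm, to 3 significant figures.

Norell: ice volume = 3840 km² × 996 m = 3825 km³; 3825 × (907/1024) = 3388 km³ of water.
Spread over 3.63×10^14 m² of ocean, Δh = 3.388×10^12 / 3.63×10^14 = 9.33×10^-3 m = 9.33 mm.

≈ 9.33 mm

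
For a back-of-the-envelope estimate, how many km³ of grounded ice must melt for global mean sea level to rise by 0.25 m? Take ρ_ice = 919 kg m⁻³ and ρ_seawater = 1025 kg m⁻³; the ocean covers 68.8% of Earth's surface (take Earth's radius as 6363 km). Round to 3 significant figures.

Required water volume = Δh × A = 0.25 m × 3.50×10^14 m² = 8.751×10^13 m³ = 8.751×10^4 km³.
Ice volume = water volume × ρ_w/ρ_ice = 8.751×10^4 × 1025/919 = 9.76×10^4 km³.

≈ 9.76×10^4 km³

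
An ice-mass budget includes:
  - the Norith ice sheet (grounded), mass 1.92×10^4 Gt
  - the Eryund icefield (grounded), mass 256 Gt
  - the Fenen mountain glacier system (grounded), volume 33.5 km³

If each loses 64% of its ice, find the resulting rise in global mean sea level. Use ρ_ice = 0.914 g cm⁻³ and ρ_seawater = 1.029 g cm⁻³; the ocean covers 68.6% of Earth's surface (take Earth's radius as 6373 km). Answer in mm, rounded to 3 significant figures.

Norith: 0.64 × 1.92×10^4 Gt = 1.229×10^16 kg; dividing by ρ_w = 1.029 g cm⁻³ = 1029 kg m⁻³ gives 1.194×10^13 m³ of water.
Eryund: 0.64 × 256 Gt = 1.638×10^14 kg; dividing by ρ_w = 1029 kg m⁻³ gives 1.592×10^11 m³ of water.
Fenen: 0.64 × 33.5 km³ × (914/1029) = 19.04 km³ of water.
Total added water ≈ 1.212×10^13 m³ over 3.50×10^14 m² → Δh = 0.0346 m = 34.6 mm.

≈ 34.6 mm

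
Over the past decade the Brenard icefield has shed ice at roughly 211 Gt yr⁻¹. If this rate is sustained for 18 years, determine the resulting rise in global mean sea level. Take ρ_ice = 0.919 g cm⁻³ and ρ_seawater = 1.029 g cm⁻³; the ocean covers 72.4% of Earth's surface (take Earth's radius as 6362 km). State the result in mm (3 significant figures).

Total mass lost = 211 Gt/yr × 18 yr = 3798 Gt = 3.798×10^15 kg.
ρ_w = 1.029 g cm⁻³ = 1029 kg m⁻³, so water volume = 3.798×10^15 / 1029 = 3.691×10^12 m³.
Δh = 3.691×10^12 / 3.68×10^14 = 0.0100 m = 10.0 mm.

≈ 10.0 mm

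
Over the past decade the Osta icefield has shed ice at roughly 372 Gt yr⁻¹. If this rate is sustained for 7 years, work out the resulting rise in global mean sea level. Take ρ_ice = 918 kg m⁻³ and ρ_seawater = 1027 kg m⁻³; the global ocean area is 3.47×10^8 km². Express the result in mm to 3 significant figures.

≈ 7.31 mm

Total mass lost = 372 Gt/yr × 7 yr = 2604 Gt = 2.604×10^15 kg.
ρ_w = 1027 kg m⁻³, so water volume = 2.604×10^15 / 1027 = 2.536×10^12 m³.
Δh = 2.536×10^12 / 3.47×10^14 = 7.31×10^-3 m = 7.31 mm.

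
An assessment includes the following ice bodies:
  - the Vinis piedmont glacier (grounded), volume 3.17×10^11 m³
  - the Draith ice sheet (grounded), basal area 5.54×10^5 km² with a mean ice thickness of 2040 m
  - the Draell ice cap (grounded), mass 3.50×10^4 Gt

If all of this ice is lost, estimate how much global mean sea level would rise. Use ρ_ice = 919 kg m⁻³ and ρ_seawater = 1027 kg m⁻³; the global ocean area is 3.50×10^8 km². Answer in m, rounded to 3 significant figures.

Vinis: 3.17×10^11 m³ × (919/1027) = 2.837×10^11 m³ of water.
Draith: ice volume = 5.54×10^5 km² × 2040 m = 1.130×10^6 km³; 1.130×10^6 × (919/1027) = 1.011×10^6 km³ of water.
Draell: 3.50×10^4 Gt = 3.500×10^16 kg; dividing by ρ_w = 1027 kg m⁻³ gives 3.408×10^13 m³ of water.
Total added water ≈ 1.046×10^15 m³ over 3.50×10^14 m² → Δh = 2.99 m.

≈ 2.99 m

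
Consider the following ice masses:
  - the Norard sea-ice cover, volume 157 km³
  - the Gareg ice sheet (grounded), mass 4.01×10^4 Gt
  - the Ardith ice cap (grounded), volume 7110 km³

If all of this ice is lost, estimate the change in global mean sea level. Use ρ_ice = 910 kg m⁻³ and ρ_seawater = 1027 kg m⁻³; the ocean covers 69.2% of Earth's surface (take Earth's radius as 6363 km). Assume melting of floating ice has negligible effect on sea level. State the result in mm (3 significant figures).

The Norard sea-ice cover is floating and already displaces its own weight of water, so its melt adds essentially nothing to sea level.
Gareg: 4.01×10^4 Gt = 4.010×10^16 kg; dividing by ρ_w = 1027 kg m⁻³ gives 3.905×10^13 m³ of water.
Ardith: 7110 km³ × (910/1027) = 6300 km³ of water.
Total added water ≈ 4.535×10^13 m³ over 3.52×10^14 m² → Δh = 0.129 m = 129 mm.

≈ 129 mm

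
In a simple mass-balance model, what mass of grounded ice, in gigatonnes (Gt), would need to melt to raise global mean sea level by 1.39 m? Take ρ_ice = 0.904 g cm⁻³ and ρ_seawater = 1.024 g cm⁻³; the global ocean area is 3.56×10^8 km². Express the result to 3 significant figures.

Required water volume = Δh × A = 1.39 m × 3.56×10^14 m² = 4.948×10^14 m³.
ρ_w = 1.024 g cm⁻³ = 1024 kg m⁻³, so the mass of water = 4.948×10^14 m³ × 1024 kg m⁻³ = 5.067×10^17 kg = 5.07×10^5 Gt (and the same mass of ice, by conservation).

≈ 5.07×10^5 Gt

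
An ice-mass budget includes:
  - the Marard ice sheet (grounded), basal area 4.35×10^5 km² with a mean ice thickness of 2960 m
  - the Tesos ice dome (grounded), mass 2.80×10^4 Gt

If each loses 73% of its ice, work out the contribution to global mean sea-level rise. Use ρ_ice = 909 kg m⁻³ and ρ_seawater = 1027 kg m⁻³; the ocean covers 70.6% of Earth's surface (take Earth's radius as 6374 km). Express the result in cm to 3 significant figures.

≈ 236 cm

Marard: ice volume = 4.35×10^5 km² × 2960 m = 1.288×10^6 km³; 0.73 × 1.288×10^6 × (909/1027) = 8.320×10^5 km³ of water.
Tesos: 0.73 × 2.80×10^4 Gt = 2.044×10^16 kg; dividing by ρ_w = 1027 kg m⁻³ gives 1.990×10^13 m³ of water.
Total added water ≈ 8.519×10^14 m³ over 3.60×10^14 m² → Δh = 2.36 m = 236 cm.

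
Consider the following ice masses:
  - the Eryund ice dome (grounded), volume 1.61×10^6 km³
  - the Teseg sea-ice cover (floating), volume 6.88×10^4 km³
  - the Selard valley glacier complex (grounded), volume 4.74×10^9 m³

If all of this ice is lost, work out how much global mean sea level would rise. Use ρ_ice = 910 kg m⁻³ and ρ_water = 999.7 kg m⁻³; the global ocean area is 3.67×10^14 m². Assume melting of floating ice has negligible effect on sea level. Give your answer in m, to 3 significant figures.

≈ 3.99 m

Eryund: 1.61×10^6 km³ × (910/999.7) = 1.466×10^6 km³ of water.
The Teseg sea-ice cover is floating and already displaces its own weight of water, so its melt adds essentially nothing to sea level.
Selard: 4.74×10^9 m³ × (910/999.7) = 4.315×10^9 m³ of water.
Total added water ≈ 1.466×10^15 m³ over 3.67×10^14 m² → Δh = 3.99 m.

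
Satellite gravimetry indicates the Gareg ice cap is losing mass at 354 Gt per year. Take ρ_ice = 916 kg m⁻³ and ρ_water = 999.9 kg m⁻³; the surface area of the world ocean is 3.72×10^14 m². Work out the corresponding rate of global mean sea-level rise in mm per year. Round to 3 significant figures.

ρ_w = 999.9 kg m⁻³. Annual water volume added = 354 Gt / ρ_w = 3.540×10^14 kg / 999.9 kg m⁻³ = 3.540×10^11 m³.
Δh per year = 3.540×10^11 / 3.72×10^14 = 9.52×10^-4 m = 0.952 mm.

≈ 0.952 mm/yr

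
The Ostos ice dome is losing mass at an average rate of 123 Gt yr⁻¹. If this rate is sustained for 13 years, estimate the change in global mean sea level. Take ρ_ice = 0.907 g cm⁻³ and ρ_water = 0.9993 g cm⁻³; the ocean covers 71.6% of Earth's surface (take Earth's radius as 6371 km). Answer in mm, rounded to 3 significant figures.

Total mass lost = 123 Gt/yr × 13 yr = 1599 Gt = 1.599×10^15 kg.
ρ_w = 0.9993 g cm⁻³ = 999.3 kg m⁻³, so water volume = 1.599×10^15 / 999.3 = 1.600×10^12 m³.
Δh = 1.600×10^12 / 3.65×10^14 = 4.38×10^-3 m = 4.38 mm.

≈ 4.38 mm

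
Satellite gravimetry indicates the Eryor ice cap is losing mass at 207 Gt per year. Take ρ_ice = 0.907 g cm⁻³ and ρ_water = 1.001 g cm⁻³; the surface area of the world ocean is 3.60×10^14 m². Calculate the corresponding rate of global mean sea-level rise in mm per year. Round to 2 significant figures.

≈ 0.57 mm/yr

ρ_w = 1.001 g cm⁻³ = 1001 kg m⁻³. Annual water volume added = 207 Gt / ρ_w = 2.070×10^14 kg / 1001 kg m⁻³ = 2.068×10^11 m³.
Δh per year = 2.068×10^11 / 3.60×10^14 = 5.74×10^-4 m = 0.57 mm.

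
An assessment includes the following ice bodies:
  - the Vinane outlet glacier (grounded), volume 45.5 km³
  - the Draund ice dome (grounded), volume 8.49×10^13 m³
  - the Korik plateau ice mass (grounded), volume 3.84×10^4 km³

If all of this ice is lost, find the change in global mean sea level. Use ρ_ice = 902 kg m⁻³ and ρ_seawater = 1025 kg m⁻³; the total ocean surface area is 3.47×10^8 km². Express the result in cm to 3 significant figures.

Vinane: 45.5 km³ × (902/1025) = 40.04 km³ of water.
Draund: 8.49×10^13 m³ × (902/1025) = 7.471×10^13 m³ of water.
Korik: 3.84×10^4 km³ × (902/1025) = 3.379×10^4 km³ of water.
Total added water ≈ 1.085×10^14 m³ over 3.47×10^14 m² → Δh = 0.313 m = 31.3 cm.

≈ 31.3 cm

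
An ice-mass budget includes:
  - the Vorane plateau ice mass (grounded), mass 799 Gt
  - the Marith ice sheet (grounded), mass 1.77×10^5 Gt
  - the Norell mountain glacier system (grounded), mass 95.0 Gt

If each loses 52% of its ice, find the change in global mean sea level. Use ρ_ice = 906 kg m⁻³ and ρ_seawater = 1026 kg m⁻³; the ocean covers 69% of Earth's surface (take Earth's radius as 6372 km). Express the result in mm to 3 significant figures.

Vorane: 0.52 × 799 Gt = 4.155×10^14 kg; dividing by ρ_w = 1026 kg m⁻³ gives 4.050×10^11 m³ of water.
Marith: 0.52 × 1.77×10^5 Gt = 9.204×10^16 kg; dividing by ρ_w = 1026 kg m⁻³ gives 8.971×10^13 m³ of water.
Norell: 0.52 × 95.0 Gt = 4.940×10^13 kg; dividing by ρ_w = 1026 kg m⁻³ gives 4.815×10^10 m³ of water.
Total added water ≈ 9.016×10^13 m³ over 3.52×10^14 m² → Δh = 0.256 m = 256 mm.

≈ 256 mm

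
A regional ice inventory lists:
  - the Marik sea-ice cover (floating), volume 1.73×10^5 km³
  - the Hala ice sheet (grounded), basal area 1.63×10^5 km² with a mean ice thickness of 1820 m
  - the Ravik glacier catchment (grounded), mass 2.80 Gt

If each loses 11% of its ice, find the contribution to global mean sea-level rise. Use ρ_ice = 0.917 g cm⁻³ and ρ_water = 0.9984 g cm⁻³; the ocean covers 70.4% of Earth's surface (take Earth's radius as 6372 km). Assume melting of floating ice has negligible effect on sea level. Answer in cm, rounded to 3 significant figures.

The Marik sea-ice cover is floating and already displaces its own weight of water, so its melt adds essentially nothing to sea level.
Hala: ice volume = 1.63×10^5 km² × 1820 m = 2.967×10^5 km³; 0.11 × 2.967×10^5 × (917/998.4) = 2.997×10^4 km³ of water.
Ravik: 0.11 × 2.80 Gt = 3.080×10^11 kg; dividing by ρ_w = 0.9984 g cm⁻³ = 998.4 kg m⁻³ gives 3.085×10^8 m³ of water.
Total added water ≈ 2.997×10^13 m³ over 3.59×10^14 m² → Δh = 0.0834 m = 8.34 cm.

≈ 8.34 cm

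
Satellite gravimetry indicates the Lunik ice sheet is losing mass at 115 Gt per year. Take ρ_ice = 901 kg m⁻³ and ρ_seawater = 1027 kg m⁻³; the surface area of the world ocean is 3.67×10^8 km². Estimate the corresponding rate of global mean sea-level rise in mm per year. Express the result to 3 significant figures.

≈ 0.305 mm/yr

ρ_w = 1027 kg m⁻³. Annual water volume added = 115 Gt / ρ_w = 1.150×10^14 kg / 1027 kg m⁻³ = 1.120×10^11 m³.
Δh per year = 1.120×10^11 / 3.67×10^14 = 3.05×10^-4 m = 0.305 mm.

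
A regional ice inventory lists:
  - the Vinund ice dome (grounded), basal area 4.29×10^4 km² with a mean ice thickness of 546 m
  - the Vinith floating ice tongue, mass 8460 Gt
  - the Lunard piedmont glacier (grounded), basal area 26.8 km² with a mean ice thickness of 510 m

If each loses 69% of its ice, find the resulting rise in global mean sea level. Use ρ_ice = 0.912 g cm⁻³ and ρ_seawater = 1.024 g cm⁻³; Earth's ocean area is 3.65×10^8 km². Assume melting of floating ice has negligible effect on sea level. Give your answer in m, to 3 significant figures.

Vinund: ice volume = 4.29×10^4 km² × 546 m = 2.342×10^4 km³; 0.69 × 2.342×10^4 × (912/1024) = 1.439×10^4 km³ of water.
The Vinith floating ice tongue is floating and already displaces its own weight of water, so its melt adds essentially nothing to sea level.
Lunard: ice volume = 26.8 km² × 510 m = 13.67 km³; 0.69 × 13.67 × (912/1024) = 8.399 km³ of water.
Total added water ≈ 1.440×10^13 m³ over 3.65×10^14 m² → Δh = 0.0395 m.

≈ 0.0395 m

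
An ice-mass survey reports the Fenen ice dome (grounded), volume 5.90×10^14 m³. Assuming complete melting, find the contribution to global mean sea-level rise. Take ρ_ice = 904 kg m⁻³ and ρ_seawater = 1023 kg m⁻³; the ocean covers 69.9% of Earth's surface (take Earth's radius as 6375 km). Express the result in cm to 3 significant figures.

Fenen: 5.90×10^14 m³ × (904/1023) = 5.214×10^14 m³ of water.
Spread over 3.57×10^14 m² of ocean, Δh = 5.214×10^14 / 3.57×10^14 = 1.46 m = 146 cm.

≈ 146 cm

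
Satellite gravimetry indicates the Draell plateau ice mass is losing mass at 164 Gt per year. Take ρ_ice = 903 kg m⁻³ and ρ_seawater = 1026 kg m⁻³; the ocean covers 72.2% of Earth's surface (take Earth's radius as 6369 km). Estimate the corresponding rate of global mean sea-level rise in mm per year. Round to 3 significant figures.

ρ_w = 1026 kg m⁻³. Annual water volume added = 164 Gt / ρ_w = 1.640×10^14 kg / 1026 kg m⁻³ = 1.598×10^11 m³.
Δh per year = 1.598×10^11 / 3.68×10^14 = 4.34×10^-4 m = 0.434 mm.

≈ 0.434 mm/yr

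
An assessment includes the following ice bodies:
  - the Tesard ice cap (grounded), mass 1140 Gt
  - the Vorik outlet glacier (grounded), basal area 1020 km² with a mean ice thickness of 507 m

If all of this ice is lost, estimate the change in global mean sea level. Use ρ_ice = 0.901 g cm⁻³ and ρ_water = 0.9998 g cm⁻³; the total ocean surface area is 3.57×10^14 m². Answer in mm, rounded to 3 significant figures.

≈ 4.50 mm

Tesard: 1140 Gt = 1.140×10^15 kg; dividing by ρ_w = 0.9998 g cm⁻³ = 999.8 kg m⁻³ gives 1.140×10^12 m³ of water.
Vorik: ice volume = 1020 km² × 507 m = 517.1 km³; 517.1 × (901/999.8) = 466.0 km³ of water.
Total added water ≈ 1.606×10^12 m³ over 3.57×10^14 m² → Δh = 4.50×10^-3 m = 4.50 mm.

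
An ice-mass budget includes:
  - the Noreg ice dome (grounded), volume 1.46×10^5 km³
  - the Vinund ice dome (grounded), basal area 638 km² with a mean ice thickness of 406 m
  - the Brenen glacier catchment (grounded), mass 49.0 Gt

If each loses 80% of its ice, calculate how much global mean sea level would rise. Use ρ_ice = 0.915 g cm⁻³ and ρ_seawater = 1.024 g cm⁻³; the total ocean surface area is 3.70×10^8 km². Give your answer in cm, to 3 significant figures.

Noreg: 0.8 × 1.46×10^5 km³ × (915/1024) = 1.044×10^5 km³ of water.
Vinund: ice volume = 638 km² × 406 m = 259.0 km³; 0.8 × 259.0 × (915/1024) = 185.2 km³ of water.
Brenen: 0.8 × 49.0 Gt = 3.920×10^13 kg; dividing by ρ_w = 1.024 g cm⁻³ = 1024 kg m⁻³ gives 3.828×10^10 m³ of water.
Total added water ≈ 1.046×10^14 m³ over 3.70×10^14 m² → Δh = 0.283 m = 28.3 cm.

≈ 28.3 cm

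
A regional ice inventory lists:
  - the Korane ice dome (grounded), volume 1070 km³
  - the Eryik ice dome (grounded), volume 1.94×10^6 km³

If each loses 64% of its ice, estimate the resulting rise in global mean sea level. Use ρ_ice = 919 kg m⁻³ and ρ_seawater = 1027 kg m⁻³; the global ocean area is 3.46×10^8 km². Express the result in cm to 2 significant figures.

Korane: 0.64 × 1070 km³ × (919/1027) = 612.8 km³ of water.
Eryik: 0.64 × 1.94×10^6 km³ × (919/1027) = 1.111×10^6 km³ of water.
Total added water ≈ 1.112×10^15 m³ over 3.46×10^14 m² → Δh = 3.21 m = 320 cm.

≈ 320 cm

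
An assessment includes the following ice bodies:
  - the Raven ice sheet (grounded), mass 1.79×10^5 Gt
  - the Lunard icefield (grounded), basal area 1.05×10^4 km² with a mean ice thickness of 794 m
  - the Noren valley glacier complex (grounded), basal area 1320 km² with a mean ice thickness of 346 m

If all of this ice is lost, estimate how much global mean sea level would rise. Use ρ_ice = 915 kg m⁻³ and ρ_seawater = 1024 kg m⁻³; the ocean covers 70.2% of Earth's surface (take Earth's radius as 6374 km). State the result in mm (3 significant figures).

≈ 510 mm

Raven: 1.79×10^5 Gt = 1.790×10^17 kg; dividing by ρ_w = 1024 kg m⁻³ gives 1.748×10^14 m³ of water.
Lunard: ice volume = 1.05×10^4 km² × 794 m = 8337 km³; 8337 × (915/1024) = 7450 km³ of water.
Noren: ice volume = 1320 km² × 346 m = 456.7 km³; 456.7 × (915/1024) = 408.1 km³ of water.
Total added water ≈ 1.827×10^14 m³ over 3.58×10^14 m² → Δh = 0.510 m = 510 mm.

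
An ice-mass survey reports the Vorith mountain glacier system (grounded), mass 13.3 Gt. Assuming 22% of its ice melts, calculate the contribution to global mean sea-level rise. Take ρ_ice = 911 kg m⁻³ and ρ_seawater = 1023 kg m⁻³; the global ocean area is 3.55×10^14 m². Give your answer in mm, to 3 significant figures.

≈ 8.06×10^-3 mm

Vorith: 0.22 × 13.3 Gt = 2.926×10^12 kg; dividing by ρ_w = 1023 kg m⁻³ gives 2.860×10^9 m³ of water.
Spread over 3.55×10^14 m² of ocean, Δh = 2.860×10^9 / 3.55×10^14 = 8.06×10^-6 m = 8.06×10^-3 mm.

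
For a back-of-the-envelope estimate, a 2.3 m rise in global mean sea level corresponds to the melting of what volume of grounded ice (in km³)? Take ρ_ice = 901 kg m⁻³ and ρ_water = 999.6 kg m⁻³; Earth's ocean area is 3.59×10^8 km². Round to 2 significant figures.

≈ 9.2×10^5 km³

Required water volume = Δh × A = 2.3 m × 3.59×10^14 m² = 8.257×10^14 m³ = 8.257×10^5 km³.
Ice volume = water volume × ρ_w/ρ_ice = 8.257×10^5 × 999.6/901 = 9.2×10^5 km³.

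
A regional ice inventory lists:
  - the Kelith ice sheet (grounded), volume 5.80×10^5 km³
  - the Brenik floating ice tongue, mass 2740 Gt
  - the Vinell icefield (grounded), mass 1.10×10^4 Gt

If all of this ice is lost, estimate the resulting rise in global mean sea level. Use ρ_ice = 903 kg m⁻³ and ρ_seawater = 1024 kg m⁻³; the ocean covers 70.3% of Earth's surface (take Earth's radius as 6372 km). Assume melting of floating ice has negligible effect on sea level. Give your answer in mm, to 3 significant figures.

Kelith: 5.80×10^5 km³ × (903/1024) = 5.115×10^5 km³ of water.
The Brenik floating ice tongue is floating and already displaces its own weight of water, so its melt adds essentially nothing to sea level.
Vinell: 1.10×10^4 Gt = 1.100×10^16 kg; dividing by ρ_w = 1024 kg m⁻³ gives 1.074×10^13 m³ of water.
Total added water ≈ 5.222×10^14 m³ over 3.59×10^14 m² → Δh = 1.46 m = 1460 mm.

≈ 1460 mm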